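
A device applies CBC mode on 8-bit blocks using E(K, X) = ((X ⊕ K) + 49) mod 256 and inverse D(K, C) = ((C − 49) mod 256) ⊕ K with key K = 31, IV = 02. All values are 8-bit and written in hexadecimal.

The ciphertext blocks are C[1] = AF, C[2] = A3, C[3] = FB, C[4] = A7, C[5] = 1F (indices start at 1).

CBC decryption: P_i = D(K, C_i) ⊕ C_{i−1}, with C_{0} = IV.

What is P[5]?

P[5] = 40

P[5]: D(K, 1F) = E7; E7 ⊕ A7 = 40.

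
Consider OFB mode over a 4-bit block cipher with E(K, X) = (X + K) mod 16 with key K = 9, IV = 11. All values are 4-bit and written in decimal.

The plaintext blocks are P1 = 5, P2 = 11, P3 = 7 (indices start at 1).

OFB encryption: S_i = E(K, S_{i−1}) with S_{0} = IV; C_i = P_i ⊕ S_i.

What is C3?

C3 = 1

C1: S = E(K, 11) = 4; 5 ⊕ 4 = 1.
C2: S = E(K, 4) = 13; 11 ⊕ 13 = 6.
C3: S = E(K, 13) = 6; 7 ⊕ 6 = 1.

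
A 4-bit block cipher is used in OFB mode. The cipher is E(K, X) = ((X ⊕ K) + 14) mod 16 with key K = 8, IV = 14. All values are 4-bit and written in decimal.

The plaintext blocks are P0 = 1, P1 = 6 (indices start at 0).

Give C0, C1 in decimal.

C0 = 5, C1 = 12

OFB encryption: S_i = E(K, S_{i−1}) with S_{−1} = IV; C_i = P_i ⊕ S_i.
C0: S = E(K, 14) = 4; 1 ⊕ 4 = 5.
C1: S = E(K, 4) = 10; 6 ⊕ 10 = 12.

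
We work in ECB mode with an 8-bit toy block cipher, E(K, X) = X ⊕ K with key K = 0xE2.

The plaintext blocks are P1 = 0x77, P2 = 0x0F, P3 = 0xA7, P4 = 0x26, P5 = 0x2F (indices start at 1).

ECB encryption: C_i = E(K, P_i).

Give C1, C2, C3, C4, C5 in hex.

C1 = 0x95, C2 = 0xED, C3 = 0x45, C4 = 0xC4, C5 = 0xCD

C1: E(K, 0x77) = 0x95.
C2: E(K, 0x0F) = 0xED.
C3: E(K, 0xA7) = 0x45.
C4: E(K, 0x26) = 0xC4.
C5: E(K, 0x2F) = 0xCD.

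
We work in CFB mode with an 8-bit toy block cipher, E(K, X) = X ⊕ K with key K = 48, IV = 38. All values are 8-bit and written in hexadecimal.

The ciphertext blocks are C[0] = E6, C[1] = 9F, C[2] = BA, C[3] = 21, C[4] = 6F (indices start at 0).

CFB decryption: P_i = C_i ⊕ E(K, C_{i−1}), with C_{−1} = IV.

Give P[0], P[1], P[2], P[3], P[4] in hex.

P[0]: E(K, 38) = 70; E6 ⊕ 70 = 96.
P[1]: E(K, E6) = AE; 9F ⊕ AE = 31.
P[2]: E(K, 9F) = D7; BA ⊕ D7 = 6D.
P[3]: E(K, BA) = F2; 21 ⊕ F2 = D3.
P[4]: E(K, 21) = 69; 6F ⊕ 69 = 06.

P[0] = 96, P[1] = 31, P[2] = 6D, P[3] = D3, P[4] = 06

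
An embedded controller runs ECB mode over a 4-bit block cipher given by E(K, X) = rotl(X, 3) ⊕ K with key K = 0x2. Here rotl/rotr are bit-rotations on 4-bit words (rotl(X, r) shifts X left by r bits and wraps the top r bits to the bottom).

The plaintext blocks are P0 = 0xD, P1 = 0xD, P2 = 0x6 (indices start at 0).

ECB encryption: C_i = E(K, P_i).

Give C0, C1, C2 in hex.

C0: E(K, 0xD) = 0xC.
C1: E(K, 0xD) = 0xC.
C2: E(K, 0x6) = 0x1.

C0 = 0xC, C1 = 0xC, C2 = 0x1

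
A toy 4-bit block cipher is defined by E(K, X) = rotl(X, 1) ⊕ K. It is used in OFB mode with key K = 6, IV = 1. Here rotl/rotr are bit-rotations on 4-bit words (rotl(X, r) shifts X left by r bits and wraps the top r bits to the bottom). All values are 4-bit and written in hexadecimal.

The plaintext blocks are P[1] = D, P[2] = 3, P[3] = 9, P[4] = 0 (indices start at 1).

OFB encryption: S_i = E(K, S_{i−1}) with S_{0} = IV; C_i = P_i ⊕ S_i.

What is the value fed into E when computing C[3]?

C[1]: S = E(K, 1) = 4; D ⊕ 4 = 9.
C[2]: S = E(K, 4) = E; 3 ⊕ E = D.
C[3]: S = E(K, E) = B; 9 ⊕ B = 2.
So the input to E for block [3] is E.

E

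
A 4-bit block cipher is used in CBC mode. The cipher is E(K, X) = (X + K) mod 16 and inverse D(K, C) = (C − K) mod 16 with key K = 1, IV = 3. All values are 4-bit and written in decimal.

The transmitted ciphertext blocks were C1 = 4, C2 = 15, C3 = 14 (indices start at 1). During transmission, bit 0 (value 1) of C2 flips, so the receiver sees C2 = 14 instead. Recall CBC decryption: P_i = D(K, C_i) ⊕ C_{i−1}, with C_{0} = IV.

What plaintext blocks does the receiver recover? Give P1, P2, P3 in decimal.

P1 = 0, P2 = 9, P3 = 3

Only C2 changed, to 14. In CBC, a change in C_i garbles P_i and flips the same bit in P_{i+1}. Decrypting the received ciphertext:
P1: D(K, 4) = 3; 3 ⊕ 3 = 0.
P2: D(K, 14) = 13; 13 ⊕ 4 = 9.
P3: D(K, 14) = 13; 13 ⊕ 14 = 3.
Blocks that differ from the original plaintext: P2, P3.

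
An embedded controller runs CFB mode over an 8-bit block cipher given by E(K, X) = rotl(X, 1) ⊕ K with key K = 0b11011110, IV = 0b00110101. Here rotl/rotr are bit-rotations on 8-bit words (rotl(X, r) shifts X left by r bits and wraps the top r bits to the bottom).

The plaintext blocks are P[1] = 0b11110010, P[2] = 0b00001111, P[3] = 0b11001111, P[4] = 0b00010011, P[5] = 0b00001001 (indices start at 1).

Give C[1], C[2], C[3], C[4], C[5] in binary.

C[1] = 0b01000110, C[2] = 0b01011101, C[3] = 0b10101011, C[4] = 0b10011010, C[5] = 0b11100010

CFB encryption: C_i = P_i ⊕ E(K, C_{i−1}), with C_{0} = IV.
C[1]: E(K, 0b00110101) = 0b10110100; 0b11110010 ⊕ 0b10110100 = 0b01000110.
C[2]: E(K, 0b01000110) = 0b01010010; 0b00001111 ⊕ 0b01010010 = 0b01011101.
C[3]: E(K, 0b01011101) = 0b01100100; 0b11001111 ⊕ 0b01100100 = 0b10101011.
C[4]: E(K, 0b10101011) = 0b10001001; 0b00010011 ⊕ 0b10001001 = 0b10011010.
C[5]: E(K, 0b10011010) = 0b11101011; 0b00001001 ⊕ 0b11101011 = 0b11100010.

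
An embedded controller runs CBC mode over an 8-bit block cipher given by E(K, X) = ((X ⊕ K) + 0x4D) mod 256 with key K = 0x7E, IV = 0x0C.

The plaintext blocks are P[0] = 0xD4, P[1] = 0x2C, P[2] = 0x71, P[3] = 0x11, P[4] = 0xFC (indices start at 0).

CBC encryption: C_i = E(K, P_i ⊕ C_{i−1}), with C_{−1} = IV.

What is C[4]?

C[0]: P[0] ⊕ 0x0C = 0xD8; E(K, 0xD8) = 0xF3.
C[1]: P[1] ⊕ 0xF3 = 0xDF; E(K, 0xDF) = 0xEE.
C[2]: P[2] ⊕ 0xEE = 0x9F; E(K, 0x9F) = 0x2E.
C[3]: P[3] ⊕ 0x2E = 0x3F; E(K, 0x3F) = 0x8E.
C[4]: P[4] ⊕ 0x8E = 0x72; E(K, 0x72) = 0x59.

C[4] = 0x59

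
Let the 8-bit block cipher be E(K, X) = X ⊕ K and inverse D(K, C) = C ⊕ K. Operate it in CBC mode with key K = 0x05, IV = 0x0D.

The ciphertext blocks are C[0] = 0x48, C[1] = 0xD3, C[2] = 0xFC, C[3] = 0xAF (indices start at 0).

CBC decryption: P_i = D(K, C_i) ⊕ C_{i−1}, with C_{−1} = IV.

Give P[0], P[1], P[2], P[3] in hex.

P[0]: D(K, 0x48) = 0x4D; 0x4D ⊕ 0x0D = 0x40.
P[1]: D(K, 0xD3) = 0xD6; 0xD6 ⊕ 0x48 = 0x9E.
P[2]: D(K, 0xFC) = 0xF9; 0xF9 ⊕ 0xD3 = 0x2A.
P[3]: D(K, 0xAF) = 0xAA; 0xAA ⊕ 0xFC = 0x56.

P[0] = 0x40, P[1] = 0x9E, P[2] = 0x2A, P[3] = 0x56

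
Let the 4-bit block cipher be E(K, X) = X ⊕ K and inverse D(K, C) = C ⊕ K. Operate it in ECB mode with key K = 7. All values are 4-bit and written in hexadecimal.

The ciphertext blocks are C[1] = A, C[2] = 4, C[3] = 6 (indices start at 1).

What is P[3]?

ECB decryption: P_i = D(K, C_i).
P[3]: D(K, 6) = 1.

P[3] = 1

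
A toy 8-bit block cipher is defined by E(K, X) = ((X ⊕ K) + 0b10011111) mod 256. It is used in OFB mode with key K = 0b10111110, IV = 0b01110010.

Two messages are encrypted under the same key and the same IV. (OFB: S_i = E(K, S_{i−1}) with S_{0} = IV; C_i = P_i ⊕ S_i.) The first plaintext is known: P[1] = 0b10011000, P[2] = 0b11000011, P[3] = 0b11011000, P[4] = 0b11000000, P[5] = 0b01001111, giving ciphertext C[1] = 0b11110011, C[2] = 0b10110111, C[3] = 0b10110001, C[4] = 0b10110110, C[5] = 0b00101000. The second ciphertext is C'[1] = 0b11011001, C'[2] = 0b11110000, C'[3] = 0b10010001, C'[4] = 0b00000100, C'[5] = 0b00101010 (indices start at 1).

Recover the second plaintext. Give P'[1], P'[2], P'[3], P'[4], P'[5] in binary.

P'[1] = 0b10110010, P'[2] = 0b10000100, P'[3] = 0b11111000, P'[4] = 0b01110010, P'[5] = 0b01001101

In OFB with a reused IV, both messages share the same keystream S_i, so C_i ⊕ C'_i = P_i ⊕ P'_i and thus P'_i = P_i ⊕ C_i ⊕ C'_i.
P'[1]: 0b10011000 ⊕ 0b11110011 ⊕ 0b11011001 = 0b10110010.
P'[2]: 0b11000011 ⊕ 0b10110111 ⊕ 0b11110000 = 0b10000100.
P'[3]: 0b11011000 ⊕ 0b10110001 ⊕ 0b10010001 = 0b11111000.
P'[4]: 0b11000000 ⊕ 0b10110110 ⊕ 0b00000100 = 0b01110010.
P'[5]: 0b01001111 ⊕ 0b00101000 ⊕ 0b00101010 = 0b01001101.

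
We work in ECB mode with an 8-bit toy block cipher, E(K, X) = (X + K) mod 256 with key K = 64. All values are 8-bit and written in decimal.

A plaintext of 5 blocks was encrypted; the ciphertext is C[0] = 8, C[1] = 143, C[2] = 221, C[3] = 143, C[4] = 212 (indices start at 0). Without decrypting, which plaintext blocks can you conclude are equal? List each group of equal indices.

ECB encrypts each block independently with the same key, so equal ciphertext blocks imply equal plaintext blocks.
C[1] = C[3] = 143, so P[1] = P[3].

P[1] = P[3]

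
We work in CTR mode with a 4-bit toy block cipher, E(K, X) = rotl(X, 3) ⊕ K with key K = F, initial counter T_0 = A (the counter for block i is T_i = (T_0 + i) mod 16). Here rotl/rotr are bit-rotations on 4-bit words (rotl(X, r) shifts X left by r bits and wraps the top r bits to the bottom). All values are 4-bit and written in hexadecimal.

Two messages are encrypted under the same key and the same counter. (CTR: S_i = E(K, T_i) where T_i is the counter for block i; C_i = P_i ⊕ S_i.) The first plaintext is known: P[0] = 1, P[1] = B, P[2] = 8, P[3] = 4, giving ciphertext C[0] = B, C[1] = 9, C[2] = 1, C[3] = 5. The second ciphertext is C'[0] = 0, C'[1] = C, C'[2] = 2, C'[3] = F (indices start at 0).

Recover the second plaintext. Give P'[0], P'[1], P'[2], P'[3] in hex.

In CTR with a reused counter, both messages share the same keystream S_i, so C_i ⊕ C'_i = P_i ⊕ P'_i and thus P'_i = P_i ⊕ C_i ⊕ C'_i.
P'[0]: 1 ⊕ B ⊕ 0 = A.
P'[1]: B ⊕ 9 ⊕ C = E.
P'[2]: 8 ⊕ 1 ⊕ 2 = B.
P'[3]: 4 ⊕ 5 ⊕ F = E.

P'[0] = A, P'[1] = E, P'[2] = B, P'[3] = E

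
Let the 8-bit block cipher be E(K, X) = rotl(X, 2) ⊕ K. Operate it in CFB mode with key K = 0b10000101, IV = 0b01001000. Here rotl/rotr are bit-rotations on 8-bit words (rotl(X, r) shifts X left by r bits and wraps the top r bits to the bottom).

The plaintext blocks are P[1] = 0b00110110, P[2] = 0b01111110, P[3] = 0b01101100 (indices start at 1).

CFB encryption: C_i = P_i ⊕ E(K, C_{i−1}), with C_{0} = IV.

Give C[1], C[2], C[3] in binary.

C[1] = 0b10010010, C[2] = 0b10110001, C[3] = 0b00101111

C[1]: E(K, 0b01001000) = 0b10100100; 0b00110110 ⊕ 0b10100100 = 0b10010010.
C[2]: E(K, 0b10010010) = 0b11001111; 0b01111110 ⊕ 0b11001111 = 0b10110001.
C[3]: E(K, 0b10110001) = 0b01000011; 0b01101100 ⊕ 0b01000011 = 0b00101111.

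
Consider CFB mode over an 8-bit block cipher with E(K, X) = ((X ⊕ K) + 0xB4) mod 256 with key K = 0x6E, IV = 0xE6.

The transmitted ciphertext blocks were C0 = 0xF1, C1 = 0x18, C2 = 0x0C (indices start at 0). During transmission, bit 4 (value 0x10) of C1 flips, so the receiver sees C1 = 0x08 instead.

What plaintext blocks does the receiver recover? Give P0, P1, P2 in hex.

P0 = 0xCD, P1 = 0x5B, P2 = 0x16

CFB decryption: P_i = C_i ⊕ E(K, C_{i−1}), with C_{−1} = IV.
Only C1 changed, to 0x08. In CFB, a change in C_i flips the same bit in P_i and garbles P_{i+1}. Decrypting the received ciphertext:
P0: E(K, 0xE6) = 0x3C; 0xF1 ⊕ 0x3C = 0xCD.
P1: E(K, 0xF1) = 0x53; 0x08 ⊕ 0x53 = 0x5B.
P2: E(K, 0x08) = 0x1A; 0x0C ⊕ 0x1A = 0x16.
Blocks that differ from the original plaintext: P1, P2.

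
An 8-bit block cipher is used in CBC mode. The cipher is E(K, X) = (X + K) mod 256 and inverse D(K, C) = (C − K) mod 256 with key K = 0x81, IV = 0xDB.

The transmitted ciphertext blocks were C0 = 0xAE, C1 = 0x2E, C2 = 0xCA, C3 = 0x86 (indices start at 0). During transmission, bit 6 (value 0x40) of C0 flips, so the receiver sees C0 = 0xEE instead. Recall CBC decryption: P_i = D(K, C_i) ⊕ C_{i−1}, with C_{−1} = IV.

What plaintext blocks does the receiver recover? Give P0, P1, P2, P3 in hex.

Only C0 changed, to 0xEE. In CBC, a change in C_i garbles P_i and flips the same bit in P_{i+1}. Decrypting the received ciphertext:
P0: D(K, 0xEE) = 0x6D; 0x6D ⊕ 0xDB = 0xB6.
P1: D(K, 0x2E) = 0xAD; 0xAD ⊕ 0xEE = 0x43.
P2: D(K, 0xCA) = 0x49; 0x49 ⊕ 0x2E = 0x67.
P3: D(K, 0x86) = 0x05; 0x05 ⊕ 0xCA = 0xCF.
Blocks that differ from the original plaintext: P0, P1.

P0 = 0xB6, P1 = 0x43, P2 = 0x67, P3 = 0xCF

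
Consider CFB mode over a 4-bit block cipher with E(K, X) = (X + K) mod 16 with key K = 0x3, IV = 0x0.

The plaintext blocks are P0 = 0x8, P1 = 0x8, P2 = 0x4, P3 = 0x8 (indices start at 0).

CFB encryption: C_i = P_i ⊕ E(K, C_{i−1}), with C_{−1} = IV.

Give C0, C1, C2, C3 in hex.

C0 = 0xB, C1 = 0x6, C2 = 0xD, C3 = 0x8

C0: E(K, 0x0) = 0x3; 0x8 ⊕ 0x3 = 0xB.
C1: E(K, 0xB) = 0xE; 0x8 ⊕ 0xE = 0x6.
C2: E(K, 0x6) = 0x9; 0x4 ⊕ 0x9 = 0xD.
C3: E(K, 0xD) = 0x0; 0x8 ⊕ 0x0 = 0x8.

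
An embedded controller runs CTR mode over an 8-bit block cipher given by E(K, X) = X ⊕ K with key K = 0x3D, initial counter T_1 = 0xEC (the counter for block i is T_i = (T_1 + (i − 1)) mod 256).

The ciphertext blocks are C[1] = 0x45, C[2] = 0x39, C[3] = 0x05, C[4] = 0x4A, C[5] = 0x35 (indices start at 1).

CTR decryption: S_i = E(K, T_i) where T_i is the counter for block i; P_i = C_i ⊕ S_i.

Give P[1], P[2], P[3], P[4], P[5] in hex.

P[1] = 0x94, P[2] = 0xE9, P[3] = 0xD6, P[4] = 0x98, P[5] = 0xF8

P[1]: T = 0xEC, S = E(K, T) = 0xD1; 0x45 ⊕ 0xD1 = 0x94.
P[2]: T = 0xED, S = E(K, T) = 0xD0; 0x39 ⊕ 0xD0 = 0xE9.
P[3]: T = 0xEE, S = E(K, T) = 0xD3; 0x05 ⊕ 0xD3 = 0xD6.
P[4]: T = 0xEF, S = E(K, T) = 0xD2; 0x4A ⊕ 0xD2 = 0x98.
P[5]: T = 0xF0, S = E(K, T) = 0xCD; 0x35 ⊕ 0xCD = 0xF8.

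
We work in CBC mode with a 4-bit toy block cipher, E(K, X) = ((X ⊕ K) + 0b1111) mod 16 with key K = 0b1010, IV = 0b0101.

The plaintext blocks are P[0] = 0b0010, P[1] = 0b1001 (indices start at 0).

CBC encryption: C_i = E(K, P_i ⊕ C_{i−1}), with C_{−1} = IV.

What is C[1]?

C[0]: P[0] ⊕ 0b0101 = 0b0111; E(K, 0b0111) = 0b1100.
C[1]: P[1] ⊕ 0b1100 = 0b0101; E(K, 0b0101) = 0b1110.

C[1] = 0b1110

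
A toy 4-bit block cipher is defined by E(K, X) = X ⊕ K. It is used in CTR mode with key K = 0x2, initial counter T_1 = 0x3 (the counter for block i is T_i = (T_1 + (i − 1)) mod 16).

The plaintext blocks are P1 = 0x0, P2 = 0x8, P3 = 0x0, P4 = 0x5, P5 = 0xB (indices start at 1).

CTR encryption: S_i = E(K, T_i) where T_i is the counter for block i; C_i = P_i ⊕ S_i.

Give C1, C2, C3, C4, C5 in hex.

C1 = 0x1, C2 = 0xE, C3 = 0x7, C4 = 0x1, C5 = 0xE

C1: T = 0x3, S = E(K, T) = 0x1; 0x0 ⊕ 0x1 = 0x1.
C2: T = 0x4, S = E(K, T) = 0x6; 0x8 ⊕ 0x6 = 0xE.
C3: T = 0x5, S = E(K, T) = 0x7; 0x0 ⊕ 0x7 = 0x7.
C4: T = 0x6, S = E(K, T) = 0x4; 0x5 ⊕ 0x4 = 0x1.
C5: T = 0x7, S = E(K, T) = 0x5; 0xB ⊕ 0x5 = 0xE.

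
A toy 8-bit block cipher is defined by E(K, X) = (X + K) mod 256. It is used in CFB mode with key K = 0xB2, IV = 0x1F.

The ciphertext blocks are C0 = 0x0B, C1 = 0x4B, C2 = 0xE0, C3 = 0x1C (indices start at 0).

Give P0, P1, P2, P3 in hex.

P0 = 0xDA, P1 = 0xF6, P2 = 0x1D, P3 = 0x8E

CFB decryption: P_i = C_i ⊕ E(K, C_{i−1}), with C_{−1} = IV.
P0: E(K, 0x1F) = 0xD1; 0x0B ⊕ 0xD1 = 0xDA.
P1: E(K, 0x0B) = 0xBD; 0x4B ⊕ 0xBD = 0xF6.
P2: E(K, 0x4B) = 0xFD; 0xE0 ⊕ 0xFD = 0x1D.
P3: E(K, 0xE0) = 0x92; 0x1C ⊕ 0x92 = 0x8E.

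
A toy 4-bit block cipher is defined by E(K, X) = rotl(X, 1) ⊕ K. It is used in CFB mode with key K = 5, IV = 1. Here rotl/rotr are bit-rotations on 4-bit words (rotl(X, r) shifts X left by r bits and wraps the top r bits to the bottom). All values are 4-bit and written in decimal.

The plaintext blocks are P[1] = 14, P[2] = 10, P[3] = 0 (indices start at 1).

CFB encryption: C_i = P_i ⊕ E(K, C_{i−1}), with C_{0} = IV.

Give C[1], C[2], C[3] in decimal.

C[1]: E(K, 1) = 7; 14 ⊕ 7 = 9.
C[2]: E(K, 9) = 6; 10 ⊕ 6 = 12.
C[3]: E(K, 12) = 12; 0 ⊕ 12 = 12.

C[1] = 9, C[2] = 12, C[3] = 12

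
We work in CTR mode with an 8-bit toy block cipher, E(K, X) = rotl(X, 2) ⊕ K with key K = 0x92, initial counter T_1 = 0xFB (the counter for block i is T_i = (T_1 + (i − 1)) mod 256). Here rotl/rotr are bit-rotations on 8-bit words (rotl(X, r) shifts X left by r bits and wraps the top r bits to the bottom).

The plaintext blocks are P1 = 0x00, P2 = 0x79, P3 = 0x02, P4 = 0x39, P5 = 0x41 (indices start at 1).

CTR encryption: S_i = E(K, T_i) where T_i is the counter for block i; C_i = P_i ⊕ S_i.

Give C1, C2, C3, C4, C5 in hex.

C1: T = 0xFB, S = E(K, T) = 0x7D; 0x00 ⊕ 0x7D = 0x7D.
C2: T = 0xFC, S = E(K, T) = 0x61; 0x79 ⊕ 0x61 = 0x18.
C3: T = 0xFD, S = E(K, T) = 0x65; 0x02 ⊕ 0x65 = 0x67.
C4: T = 0xFE, S = E(K, T) = 0x69; 0x39 ⊕ 0x69 = 0x50.
C5: T = 0xFF, S = E(K, T) = 0x6D; 0x41 ⊕ 0x6D = 0x2C.

C1 = 0x7D, C2 = 0x18, C3 = 0x67, C4 = 0x50, C5 = 0x2C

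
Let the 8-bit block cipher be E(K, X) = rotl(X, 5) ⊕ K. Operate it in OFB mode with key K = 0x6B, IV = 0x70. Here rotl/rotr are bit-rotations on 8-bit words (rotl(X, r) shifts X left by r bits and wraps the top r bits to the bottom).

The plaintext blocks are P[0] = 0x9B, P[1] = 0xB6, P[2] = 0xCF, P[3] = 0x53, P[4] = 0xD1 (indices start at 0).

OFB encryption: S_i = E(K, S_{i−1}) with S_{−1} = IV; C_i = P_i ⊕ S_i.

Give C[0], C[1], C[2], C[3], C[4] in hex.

C[0]: S = E(K, 0x70) = 0x65; 0x9B ⊕ 0x65 = 0xFE.
C[1]: S = E(K, 0x65) = 0xC7; 0xB6 ⊕ 0xC7 = 0x71.
C[2]: S = E(K, 0xC7) = 0x93; 0xCF ⊕ 0x93 = 0x5C.
C[3]: S = E(K, 0x93) = 0x19; 0x53 ⊕ 0x19 = 0x4A.
C[4]: S = E(K, 0x19) = 0x48; 0xD1 ⊕ 0x48 = 0x99.

C[0] = 0xFE, C[1] = 0x71, C[2] = 0x5C, C[3] = 0x4A, C[4] = 0x99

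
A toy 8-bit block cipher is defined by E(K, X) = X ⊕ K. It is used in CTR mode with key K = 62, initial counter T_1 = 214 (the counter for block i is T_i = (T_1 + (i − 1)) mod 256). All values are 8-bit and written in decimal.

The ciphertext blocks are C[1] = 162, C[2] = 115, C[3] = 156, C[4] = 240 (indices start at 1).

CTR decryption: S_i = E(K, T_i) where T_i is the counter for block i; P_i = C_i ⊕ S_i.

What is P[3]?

P[3] = 122

P[3]: T = 216, S = E(K, T) = 230; 156 ⊕ 230 = 122.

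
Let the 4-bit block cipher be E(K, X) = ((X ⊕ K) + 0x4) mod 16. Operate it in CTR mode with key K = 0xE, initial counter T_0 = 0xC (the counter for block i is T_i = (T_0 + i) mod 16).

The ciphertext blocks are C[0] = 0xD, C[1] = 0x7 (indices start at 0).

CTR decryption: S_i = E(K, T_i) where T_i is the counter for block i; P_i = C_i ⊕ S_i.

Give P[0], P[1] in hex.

P[0]: T = 0xC, S = E(K, T) = 0x6; 0xD ⊕ 0x6 = 0xB.
P[1]: T = 0xD, S = E(K, T) = 0x7; 0x7 ⊕ 0x7 = 0x0.

P[0] = 0xB, P[1] = 0x0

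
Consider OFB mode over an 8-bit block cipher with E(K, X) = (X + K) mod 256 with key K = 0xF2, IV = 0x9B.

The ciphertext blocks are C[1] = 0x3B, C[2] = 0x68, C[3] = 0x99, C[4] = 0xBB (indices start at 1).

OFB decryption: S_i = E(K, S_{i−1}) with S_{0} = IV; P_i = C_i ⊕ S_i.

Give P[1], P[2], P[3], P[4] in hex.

P[1]: S = E(K, 0x9B) = 0x8D; 0x3B ⊕ 0x8D = 0xB6.
P[2]: S = E(K, 0x8D) = 0x7F; 0x68 ⊕ 0x7F = 0x17.
P[3]: S = E(K, 0x7F) = 0x71; 0x99 ⊕ 0x71 = 0xE8.
P[4]: S = E(K, 0x71) = 0x63; 0xBB ⊕ 0x63 = 0xD8.

P[1] = 0xB6, P[2] = 0x17, P[3] = 0xE8, P[4] = 0xD8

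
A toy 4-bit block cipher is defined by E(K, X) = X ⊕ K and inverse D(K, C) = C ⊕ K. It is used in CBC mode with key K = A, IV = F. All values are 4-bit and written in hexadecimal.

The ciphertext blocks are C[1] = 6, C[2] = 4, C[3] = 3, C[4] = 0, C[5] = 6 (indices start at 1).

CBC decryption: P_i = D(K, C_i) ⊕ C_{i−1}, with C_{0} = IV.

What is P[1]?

P[1] = 3

P[1]: D(K, 6) = C; C ⊕ F = 3.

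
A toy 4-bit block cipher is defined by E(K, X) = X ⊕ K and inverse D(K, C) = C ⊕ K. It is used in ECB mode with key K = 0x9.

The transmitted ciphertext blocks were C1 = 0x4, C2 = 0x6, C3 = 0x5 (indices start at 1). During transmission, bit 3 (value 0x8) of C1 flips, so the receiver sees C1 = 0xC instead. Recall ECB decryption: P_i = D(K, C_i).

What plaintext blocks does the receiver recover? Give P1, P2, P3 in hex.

Only C1 changed, to 0xC. In ECB, a change in C_i affects only P_i. Decrypting the received ciphertext:
P1: D(K, 0xC) = 0x5.
P2: D(K, 0x6) = 0xF.
P3: D(K, 0x5) = 0xC.
Blocks that differ from the original plaintext: P1.

P1 = 0x5, P2 = 0xF, P3 = 0xC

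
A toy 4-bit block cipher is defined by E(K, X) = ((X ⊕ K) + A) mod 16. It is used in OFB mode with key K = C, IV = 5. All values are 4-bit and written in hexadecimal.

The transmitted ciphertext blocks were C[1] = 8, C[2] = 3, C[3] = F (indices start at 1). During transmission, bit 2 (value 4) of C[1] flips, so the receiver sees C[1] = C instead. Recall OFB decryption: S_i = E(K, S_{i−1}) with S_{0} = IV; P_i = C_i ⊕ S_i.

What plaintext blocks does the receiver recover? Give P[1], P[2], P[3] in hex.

P[1] = F, P[2] = A, P[3] = 0

Only C[1] changed, to C. In OFB, a change in C_i flips the same bit in P_i only; the keystream is unaffected. Decrypting the received ciphertext:
P[1]: S = E(K, 5) = 3; C ⊕ 3 = F.
P[2]: S = E(K, 3) = 9; 3 ⊕ 9 = A.
P[3]: S = E(K, 9) = F; F ⊕ F = 0.
Blocks that differ from the original plaintext: P[1].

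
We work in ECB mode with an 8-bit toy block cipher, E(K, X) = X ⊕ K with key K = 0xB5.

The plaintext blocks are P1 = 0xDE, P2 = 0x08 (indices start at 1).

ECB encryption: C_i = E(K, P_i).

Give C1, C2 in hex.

C1 = 0x6B, C2 = 0xBD

C1: E(K, 0xDE) = 0x6B.
C2: E(K, 0x08) = 0xBD.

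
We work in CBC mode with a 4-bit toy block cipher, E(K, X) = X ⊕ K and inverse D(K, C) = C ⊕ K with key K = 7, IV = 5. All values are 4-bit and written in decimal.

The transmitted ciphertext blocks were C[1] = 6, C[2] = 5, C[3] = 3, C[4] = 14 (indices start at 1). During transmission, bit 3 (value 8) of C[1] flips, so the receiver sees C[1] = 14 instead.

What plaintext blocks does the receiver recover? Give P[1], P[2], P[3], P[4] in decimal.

CBC decryption: P_i = D(K, C_i) ⊕ C_{i−1}, with C_{0} = IV.
Only C[1] changed, to 14. In CBC, a change in C_i garbles P_i and flips the same bit in P_{i+1}. Decrypting the received ciphertext:
P[1]: D(K, 14) = 9; 9 ⊕ 5 = 12.
P[2]: D(K, 5) = 2; 2 ⊕ 14 = 12.
P[3]: D(K, 3) = 4; 4 ⊕ 5 = 1.
P[4]: D(K, 14) = 9; 9 ⊕ 3 = 10.
Blocks that differ from the original plaintext: P[1], P[2].

P[1] = 12, P[2] = 12, P[3] = 1, P[4] = 10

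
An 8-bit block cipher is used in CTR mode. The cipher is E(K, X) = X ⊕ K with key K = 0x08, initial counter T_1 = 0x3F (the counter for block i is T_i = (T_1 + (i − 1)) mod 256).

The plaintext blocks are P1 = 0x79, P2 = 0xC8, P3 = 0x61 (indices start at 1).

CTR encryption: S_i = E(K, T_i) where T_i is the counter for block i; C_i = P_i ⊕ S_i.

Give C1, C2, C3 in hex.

C1 = 0x4E, C2 = 0x80, C3 = 0x28

C1: T = 0x3F, S = E(K, T) = 0x37; 0x79 ⊕ 0x37 = 0x4E.
C2: T = 0x40, S = E(K, T) = 0x48; 0xC8 ⊕ 0x48 = 0x80.
C3: T = 0x41, S = E(K, T) = 0x49; 0x61 ⊕ 0x49 = 0x28.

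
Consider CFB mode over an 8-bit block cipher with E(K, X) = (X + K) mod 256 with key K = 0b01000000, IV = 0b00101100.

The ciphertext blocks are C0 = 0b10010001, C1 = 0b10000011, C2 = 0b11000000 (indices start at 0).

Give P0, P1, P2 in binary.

P0 = 0b11111101, P1 = 0b01010010, P2 = 0b00000011

CFB decryption: P_i = C_i ⊕ E(K, C_{i−1}), with C_{−1} = IV.
P0: E(K, 0b00101100) = 0b01101100; 0b10010001 ⊕ 0b01101100 = 0b11111101.
P1: E(K, 0b10010001) = 0b11010001; 0b10000011 ⊕ 0b11010001 = 0b01010010.
P2: E(K, 0b10000011) = 0b11000011; 0b11000000 ⊕ 0b11000011 = 0b00000011.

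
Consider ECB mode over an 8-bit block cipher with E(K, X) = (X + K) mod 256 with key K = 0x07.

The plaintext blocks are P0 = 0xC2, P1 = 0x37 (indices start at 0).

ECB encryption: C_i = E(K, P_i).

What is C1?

C1 = 0x3E

C1: E(K, 0x37) = 0x3E.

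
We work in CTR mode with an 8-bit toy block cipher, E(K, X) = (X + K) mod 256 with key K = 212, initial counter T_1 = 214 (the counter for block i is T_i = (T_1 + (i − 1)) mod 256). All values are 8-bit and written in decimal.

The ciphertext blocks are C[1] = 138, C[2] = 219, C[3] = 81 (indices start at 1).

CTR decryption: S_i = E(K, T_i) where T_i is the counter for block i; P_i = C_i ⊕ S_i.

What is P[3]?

P[3] = 253

P[3]: T = 216, S = E(K, T) = 172; 81 ⊕ 172 = 253.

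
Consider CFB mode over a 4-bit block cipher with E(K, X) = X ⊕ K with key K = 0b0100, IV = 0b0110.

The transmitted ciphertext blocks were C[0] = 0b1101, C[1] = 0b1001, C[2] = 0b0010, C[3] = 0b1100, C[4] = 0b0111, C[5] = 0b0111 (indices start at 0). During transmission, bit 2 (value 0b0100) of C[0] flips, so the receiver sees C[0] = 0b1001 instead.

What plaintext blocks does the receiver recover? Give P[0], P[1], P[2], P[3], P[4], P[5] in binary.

P[0] = 0b1011, P[1] = 0b0100, P[2] = 0b1111, P[3] = 0b1010, P[4] = 0b1111, P[5] = 0b0100

CFB decryption: P_i = C_i ⊕ E(K, C_{i−1}), with C_{−1} = IV.
Only C[0] changed, to 0b1001. In CFB, a change in C_i flips the same bit in P_i and garbles P_{i+1}. Decrypting the received ciphertext:
P[0]: E(K, 0b0110) = 0b0010; 0b1001 ⊕ 0b0010 = 0b1011.
P[1]: E(K, 0b1001) = 0b1101; 0b1001 ⊕ 0b1101 = 0b0100.
P[2]: E(K, 0b1001) = 0b1101; 0b0010 ⊕ 0b1101 = 0b1111.
P[3]: E(K, 0b0010) = 0b0110; 0b1100 ⊕ 0b0110 = 0b1010.
P[4]: E(K, 0b1100) = 0b1000; 0b0111 ⊕ 0b1000 = 0b1111.
P[5]: E(K, 0b0111) = 0b0011; 0b0111 ⊕ 0b0011 = 0b0100.
Blocks that differ from the original plaintext: P[0], P[1].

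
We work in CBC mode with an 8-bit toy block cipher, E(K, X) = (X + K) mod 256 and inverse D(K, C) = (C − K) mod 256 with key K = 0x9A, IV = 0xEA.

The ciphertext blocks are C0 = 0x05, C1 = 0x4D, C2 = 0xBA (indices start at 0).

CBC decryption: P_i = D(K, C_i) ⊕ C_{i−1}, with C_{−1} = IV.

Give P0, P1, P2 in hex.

P0 = 0x81, P1 = 0xB6, P2 = 0x6D

P0: D(K, 0x05) = 0x6B; 0x6B ⊕ 0xEA = 0x81.
P1: D(K, 0x4D) = 0xB3; 0xB3 ⊕ 0x05 = 0xB6.
P2: D(K, 0xBA) = 0x20; 0x20 ⊕ 0x4D = 0x6D.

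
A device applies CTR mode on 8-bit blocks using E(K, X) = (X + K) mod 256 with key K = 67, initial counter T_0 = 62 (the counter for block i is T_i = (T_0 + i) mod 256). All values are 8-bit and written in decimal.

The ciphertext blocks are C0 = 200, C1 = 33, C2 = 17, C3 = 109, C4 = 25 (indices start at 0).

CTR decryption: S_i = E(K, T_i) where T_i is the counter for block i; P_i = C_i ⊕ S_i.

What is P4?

P4 = 156

P4: T = 66, S = E(K, T) = 133; 25 ⊕ 133 = 156.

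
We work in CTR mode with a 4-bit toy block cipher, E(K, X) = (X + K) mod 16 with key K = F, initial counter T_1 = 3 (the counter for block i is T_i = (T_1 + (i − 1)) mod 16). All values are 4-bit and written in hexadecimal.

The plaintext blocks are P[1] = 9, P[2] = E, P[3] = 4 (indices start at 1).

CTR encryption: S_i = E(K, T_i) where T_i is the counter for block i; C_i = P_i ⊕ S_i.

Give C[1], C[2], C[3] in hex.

C[1]: T = 3, S = E(K, T) = 2; 9 ⊕ 2 = B.
C[2]: T = 4, S = E(K, T) = 3; E ⊕ 3 = D.
C[3]: T = 5, S = E(K, T) = 4; 4 ⊕ 4 = 0.

C[1] = B, C[2] = D, C[3] = 0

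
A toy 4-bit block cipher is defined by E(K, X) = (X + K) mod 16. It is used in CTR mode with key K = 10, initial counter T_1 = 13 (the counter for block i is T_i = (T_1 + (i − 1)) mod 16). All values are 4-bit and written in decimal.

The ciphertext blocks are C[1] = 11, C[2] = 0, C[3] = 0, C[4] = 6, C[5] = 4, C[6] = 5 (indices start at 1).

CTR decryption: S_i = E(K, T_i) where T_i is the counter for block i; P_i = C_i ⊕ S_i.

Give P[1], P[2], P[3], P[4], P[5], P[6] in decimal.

P[1] = 12, P[2] = 8, P[3] = 9, P[4] = 12, P[5] = 15, P[6] = 9

P[1]: T = 13, S = E(K, T) = 7; 11 ⊕ 7 = 12.
P[2]: T = 14, S = E(K, T) = 8; 0 ⊕ 8 = 8.
P[3]: T = 15, S = E(K, T) = 9; 0 ⊕ 9 = 9.
P[4]: T = 0, S = E(K, T) = 10; 6 ⊕ 10 = 12.
P[5]: T = 1, S = E(K, T) = 11; 4 ⊕ 11 = 15.
P[6]: T = 2, S = E(K, T) = 12; 5 ⊕ 12 = 9.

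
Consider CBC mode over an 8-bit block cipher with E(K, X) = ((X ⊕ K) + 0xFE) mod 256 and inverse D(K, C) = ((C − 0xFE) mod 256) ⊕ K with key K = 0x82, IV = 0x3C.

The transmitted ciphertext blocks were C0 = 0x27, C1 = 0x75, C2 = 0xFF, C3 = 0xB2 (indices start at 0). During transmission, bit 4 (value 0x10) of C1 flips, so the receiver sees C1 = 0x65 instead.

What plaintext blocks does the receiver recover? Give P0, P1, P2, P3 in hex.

CBC decryption: P_i = D(K, C_i) ⊕ C_{i−1}, with C_{−1} = IV.
Only C1 changed, to 0x65. In CBC, a change in C_i garbles P_i and flips the same bit in P_{i+1}. Decrypting the received ciphertext:
P0: D(K, 0x27) = 0xAB; 0xAB ⊕ 0x3C = 0x97.
P1: D(K, 0x65) = 0xE5; 0xE5 ⊕ 0x27 = 0xC2.
P2: D(K, 0xFF) = 0x83; 0x83 ⊕ 0x65 = 0xE6.
P3: D(K, 0xB2) = 0x36; 0x36 ⊕ 0xFF = 0xC9.
Blocks that differ from the original plaintext: P1, P2.

P0 = 0x97, P1 = 0xC2, P2 = 0xE6, P3 = 0xC9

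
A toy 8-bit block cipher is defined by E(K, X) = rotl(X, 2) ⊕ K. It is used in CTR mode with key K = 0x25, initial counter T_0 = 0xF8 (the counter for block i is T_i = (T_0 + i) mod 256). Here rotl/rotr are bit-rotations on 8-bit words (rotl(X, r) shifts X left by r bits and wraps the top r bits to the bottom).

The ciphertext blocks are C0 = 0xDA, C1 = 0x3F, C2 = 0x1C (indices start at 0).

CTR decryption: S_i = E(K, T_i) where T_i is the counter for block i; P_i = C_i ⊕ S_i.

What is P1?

P1: T = 0xF9, S = E(K, T) = 0xC2; 0x3F ⊕ 0xC2 = 0xFD.

P1 = 0xFD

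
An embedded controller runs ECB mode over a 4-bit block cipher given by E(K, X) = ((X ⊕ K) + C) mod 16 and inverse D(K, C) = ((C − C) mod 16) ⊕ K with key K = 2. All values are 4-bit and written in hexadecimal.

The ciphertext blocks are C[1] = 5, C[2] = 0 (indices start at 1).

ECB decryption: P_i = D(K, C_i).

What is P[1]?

P[1]: D(K, 5) = B.

P[1] = B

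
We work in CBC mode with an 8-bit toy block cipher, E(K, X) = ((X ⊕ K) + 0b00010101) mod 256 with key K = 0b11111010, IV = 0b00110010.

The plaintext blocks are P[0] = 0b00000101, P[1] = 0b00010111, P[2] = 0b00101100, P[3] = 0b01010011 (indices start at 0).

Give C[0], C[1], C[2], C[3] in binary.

CBC encryption: C_i = E(K, P_i ⊕ C_{i−1}), with C_{−1} = IV.
C[0]: P[0] ⊕ 0b00110010 = 0b00110111; E(K, 0b00110111) = 0b11100010.
C[1]: P[1] ⊕ 0b11100010 = 0b11110101; E(K, 0b11110101) = 0b00100100.
C[2]: P[2] ⊕ 0b00100100 = 0b00001000; E(K, 0b00001000) = 0b00000111.
C[3]: P[3] ⊕ 0b00000111 = 0b01010100; E(K, 0b01010100) = 0b11000011.

C[0] = 0b11100010, C[1] = 0b00100100, C[2] = 0b00000111, C[3] = 0b11000011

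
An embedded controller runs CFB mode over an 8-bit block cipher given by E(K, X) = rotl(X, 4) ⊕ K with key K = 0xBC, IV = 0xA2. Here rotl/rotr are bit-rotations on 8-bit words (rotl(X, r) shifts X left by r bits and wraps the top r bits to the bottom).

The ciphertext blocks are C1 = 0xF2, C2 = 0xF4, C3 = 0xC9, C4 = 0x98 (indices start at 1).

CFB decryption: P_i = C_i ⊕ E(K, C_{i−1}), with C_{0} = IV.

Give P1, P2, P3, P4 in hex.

P1: E(K, 0xA2) = 0x96; 0xF2 ⊕ 0x96 = 0x64.
P2: E(K, 0xF2) = 0x93; 0xF4 ⊕ 0x93 = 0x67.
P3: E(K, 0xF4) = 0xF3; 0xC9 ⊕ 0xF3 = 0x3A.
P4: E(K, 0xC9) = 0x20; 0x98 ⊕ 0x20 = 0xB8.

P1 = 0x64, P2 = 0x67, P3 = 0x3A, P4 = 0xB8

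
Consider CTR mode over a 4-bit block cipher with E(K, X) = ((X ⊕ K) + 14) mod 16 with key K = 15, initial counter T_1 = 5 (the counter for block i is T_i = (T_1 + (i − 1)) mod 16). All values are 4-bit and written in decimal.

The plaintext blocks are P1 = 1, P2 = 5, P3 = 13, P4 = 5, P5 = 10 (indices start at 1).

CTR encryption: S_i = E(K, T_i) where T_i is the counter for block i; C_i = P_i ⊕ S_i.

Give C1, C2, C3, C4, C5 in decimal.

C1: T = 5, S = E(K, T) = 8; 1 ⊕ 8 = 9.
C2: T = 6, S = E(K, T) = 7; 5 ⊕ 7 = 2.
C3: T = 7, S = E(K, T) = 6; 13 ⊕ 6 = 11.
C4: T = 8, S = E(K, T) = 5; 5 ⊕ 5 = 0.
C5: T = 9, S = E(K, T) = 4; 10 ⊕ 4 = 14.

C1 = 9, C2 = 2, C3 = 11, C4 = 0, C5 = 14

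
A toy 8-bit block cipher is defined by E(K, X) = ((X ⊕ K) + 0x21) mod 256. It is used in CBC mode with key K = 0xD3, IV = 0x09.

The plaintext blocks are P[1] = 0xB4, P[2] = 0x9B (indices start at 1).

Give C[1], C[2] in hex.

C[1] = 0x8F, C[2] = 0xE8

CBC encryption: C_i = E(K, P_i ⊕ C_{i−1}), with C_{0} = IV.
C[1]: P[1] ⊕ 0x09 = 0xBD; E(K, 0xBD) = 0x8F.
C[2]: P[2] ⊕ 0x8F = 0x14; E(K, 0x14) = 0xE8.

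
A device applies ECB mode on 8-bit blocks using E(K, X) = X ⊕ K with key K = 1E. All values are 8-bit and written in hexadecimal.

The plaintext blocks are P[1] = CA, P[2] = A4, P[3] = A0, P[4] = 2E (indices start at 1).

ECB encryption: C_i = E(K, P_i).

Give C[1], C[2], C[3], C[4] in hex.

C[1] = D4, C[2] = BA, C[3] = BE, C[4] = 30

C[1]: E(K, CA) = D4.
C[2]: E(K, A4) = BA.
C[3]: E(K, A0) = BE.
C[4]: E(K, 2E) = 30.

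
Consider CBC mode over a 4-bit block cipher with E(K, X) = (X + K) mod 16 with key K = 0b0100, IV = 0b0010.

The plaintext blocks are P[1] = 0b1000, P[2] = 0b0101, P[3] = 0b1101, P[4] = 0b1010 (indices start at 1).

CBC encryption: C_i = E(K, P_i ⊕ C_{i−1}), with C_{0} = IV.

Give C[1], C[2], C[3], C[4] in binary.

C[1] = 0b1110, C[2] = 0b1111, C[3] = 0b0110, C[4] = 0b0000

C[1]: P[1] ⊕ 0b0010 = 0b1010; E(K, 0b1010) = 0b1110.
C[2]: P[2] ⊕ 0b1110 = 0b1011; E(K, 0b1011) = 0b1111.
C[3]: P[3] ⊕ 0b1111 = 0b0010; E(K, 0b0010) = 0b0110.
C[4]: P[4] ⊕ 0b0110 = 0b1100; E(K, 0b1100) = 0b0000.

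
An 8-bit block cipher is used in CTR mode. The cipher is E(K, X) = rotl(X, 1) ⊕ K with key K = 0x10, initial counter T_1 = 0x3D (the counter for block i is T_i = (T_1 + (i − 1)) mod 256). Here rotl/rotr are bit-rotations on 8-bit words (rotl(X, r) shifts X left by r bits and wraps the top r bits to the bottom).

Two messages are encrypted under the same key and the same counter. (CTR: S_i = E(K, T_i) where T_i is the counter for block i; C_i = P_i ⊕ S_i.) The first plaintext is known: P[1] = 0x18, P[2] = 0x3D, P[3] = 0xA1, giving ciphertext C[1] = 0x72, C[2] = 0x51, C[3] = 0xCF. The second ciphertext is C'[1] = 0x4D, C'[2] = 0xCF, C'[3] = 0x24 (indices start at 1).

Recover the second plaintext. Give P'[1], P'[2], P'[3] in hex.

In CTR with a reused counter, both messages share the same keystream S_i, so C_i ⊕ C'_i = P_i ⊕ P'_i and thus P'_i = P_i ⊕ C_i ⊕ C'_i.
P'[1]: 0x18 ⊕ 0x72 ⊕ 0x4D = 0x27.
P'[2]: 0x3D ⊕ 0x51 ⊕ 0xCF = 0xA3.
P'[3]: 0xA1 ⊕ 0xCF ⊕ 0x24 = 0x4A.

P'[1] = 0x27, P'[2] = 0xA3, P'[3] = 0x4A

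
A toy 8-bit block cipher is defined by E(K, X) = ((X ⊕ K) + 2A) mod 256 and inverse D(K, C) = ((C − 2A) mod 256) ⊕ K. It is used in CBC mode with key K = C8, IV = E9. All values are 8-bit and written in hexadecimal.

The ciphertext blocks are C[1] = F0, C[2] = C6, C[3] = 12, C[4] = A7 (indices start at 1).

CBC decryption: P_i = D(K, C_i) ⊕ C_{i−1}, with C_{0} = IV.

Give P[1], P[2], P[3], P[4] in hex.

P[1] = E7, P[2] = A4, P[3] = E6, P[4] = A7

P[1]: D(K, F0) = 0E; 0E ⊕ E9 = E7.
P[2]: D(K, C6) = 54; 54 ⊕ F0 = A4.
P[3]: D(K, 12) = 20; 20 ⊕ C6 = E6.
P[4]: D(K, A7) = B5; B5 ⊕ 12 = A7.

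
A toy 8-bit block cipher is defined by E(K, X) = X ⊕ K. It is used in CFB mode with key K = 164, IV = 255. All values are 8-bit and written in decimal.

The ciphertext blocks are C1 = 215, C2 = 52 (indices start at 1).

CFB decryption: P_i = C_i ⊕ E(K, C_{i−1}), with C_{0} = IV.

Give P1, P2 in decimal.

P1: E(K, 255) = 91; 215 ⊕ 91 = 140.
P2: E(K, 215) = 115; 52 ⊕ 115 = 71.

P1 = 140, P2 = 71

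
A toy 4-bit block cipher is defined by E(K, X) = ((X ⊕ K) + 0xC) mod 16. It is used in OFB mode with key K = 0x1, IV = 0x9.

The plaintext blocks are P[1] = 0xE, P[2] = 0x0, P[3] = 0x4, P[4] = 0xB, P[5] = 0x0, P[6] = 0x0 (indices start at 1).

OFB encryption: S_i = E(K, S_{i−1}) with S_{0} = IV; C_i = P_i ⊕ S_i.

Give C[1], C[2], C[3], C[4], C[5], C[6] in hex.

C[1] = 0xA, C[2] = 0x1, C[3] = 0x8, C[4] = 0x2, C[5] = 0x4, C[6] = 0x1

C[1]: S = E(K, 0x9) = 0x4; 0xE ⊕ 0x4 = 0xA.
C[2]: S = E(K, 0x4) = 0x1; 0x0 ⊕ 0x1 = 0x1.
C[3]: S = E(K, 0x1) = 0xC; 0x4 ⊕ 0xC = 0x8.
C[4]: S = E(K, 0xC) = 0x9; 0xB ⊕ 0x9 = 0x2.
C[5]: S = E(K, 0x9) = 0x4; 0x0 ⊕ 0x4 = 0x4.
C[6]: S = E(K, 0x4) = 0x1; 0x0 ⊕ 0x1 = 0x1.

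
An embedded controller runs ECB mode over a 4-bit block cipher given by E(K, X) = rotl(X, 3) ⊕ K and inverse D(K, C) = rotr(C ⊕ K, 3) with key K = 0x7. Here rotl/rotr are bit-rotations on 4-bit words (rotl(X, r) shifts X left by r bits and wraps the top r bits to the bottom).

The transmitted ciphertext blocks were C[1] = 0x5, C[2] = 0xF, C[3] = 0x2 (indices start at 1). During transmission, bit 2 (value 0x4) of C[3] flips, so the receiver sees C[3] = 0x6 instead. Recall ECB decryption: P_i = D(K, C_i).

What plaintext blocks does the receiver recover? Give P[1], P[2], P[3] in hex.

P[1] = 0x4, P[2] = 0x1, P[3] = 0x2

Only C[3] changed, to 0x6. In ECB, a change in C_i affects only P_i. Decrypting the received ciphertext:
P[1]: D(K, 0x5) = 0x4.
P[2]: D(K, 0xF) = 0x1.
P[3]: D(K, 0x6) = 0x2.
Blocks that differ from the original plaintext: P[3].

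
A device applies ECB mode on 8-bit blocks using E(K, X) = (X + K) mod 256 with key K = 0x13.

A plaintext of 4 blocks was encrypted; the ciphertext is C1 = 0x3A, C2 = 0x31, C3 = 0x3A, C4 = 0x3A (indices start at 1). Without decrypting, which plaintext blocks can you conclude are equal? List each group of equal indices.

P1 = P3 = P4

ECB encrypts each block independently with the same key, so equal ciphertext blocks imply equal plaintext blocks.
C1 = C3 = C4 = 0x3A, so P1 = P3 = P4.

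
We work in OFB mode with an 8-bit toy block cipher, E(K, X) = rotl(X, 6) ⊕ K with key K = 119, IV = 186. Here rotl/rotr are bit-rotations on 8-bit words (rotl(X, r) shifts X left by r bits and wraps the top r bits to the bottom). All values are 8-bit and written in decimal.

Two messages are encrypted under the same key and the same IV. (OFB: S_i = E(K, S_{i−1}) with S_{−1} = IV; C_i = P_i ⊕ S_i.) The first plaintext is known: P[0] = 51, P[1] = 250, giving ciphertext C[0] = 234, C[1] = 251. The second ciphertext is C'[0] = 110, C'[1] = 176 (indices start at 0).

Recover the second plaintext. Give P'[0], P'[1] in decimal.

P'[0] = 183, P'[1] = 177

In OFB with a reused IV, both messages share the same keystream S_i, so C_i ⊕ C'_i = P_i ⊕ P'_i and thus P'_i = P_i ⊕ C_i ⊕ C'_i.
P'[0]: 51 ⊕ 234 ⊕ 110 = 183.
P'[1]: 250 ⊕ 251 ⊕ 176 = 177.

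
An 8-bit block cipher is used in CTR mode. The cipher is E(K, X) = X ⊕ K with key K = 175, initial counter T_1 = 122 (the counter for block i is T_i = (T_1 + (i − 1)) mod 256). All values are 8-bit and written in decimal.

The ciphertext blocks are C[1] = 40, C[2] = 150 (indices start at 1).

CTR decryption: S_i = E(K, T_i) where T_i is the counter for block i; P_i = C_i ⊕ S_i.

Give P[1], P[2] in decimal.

P[1] = 253, P[2] = 66

P[1]: T = 122, S = E(K, T) = 213; 40 ⊕ 213 = 253.
P[2]: T = 123, S = E(K, T) = 212; 150 ⊕ 212 = 66.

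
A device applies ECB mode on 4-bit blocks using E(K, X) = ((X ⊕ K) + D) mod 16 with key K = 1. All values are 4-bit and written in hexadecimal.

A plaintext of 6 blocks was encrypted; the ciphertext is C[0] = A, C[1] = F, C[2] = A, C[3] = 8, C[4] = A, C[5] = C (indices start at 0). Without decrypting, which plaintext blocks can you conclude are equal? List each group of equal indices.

P[0] = P[2] = P[4]

ECB encrypts each block independently with the same key, so equal ciphertext blocks imply equal plaintext blocks.
C[0] = C[2] = C[4] = A, so P[0] = P[2] = P[4].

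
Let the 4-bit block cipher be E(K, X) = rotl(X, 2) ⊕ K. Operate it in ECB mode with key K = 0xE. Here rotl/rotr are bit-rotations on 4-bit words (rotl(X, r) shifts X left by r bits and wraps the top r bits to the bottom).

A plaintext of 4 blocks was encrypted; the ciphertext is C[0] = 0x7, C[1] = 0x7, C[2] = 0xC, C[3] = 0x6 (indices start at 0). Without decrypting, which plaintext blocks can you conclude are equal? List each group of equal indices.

ECB encrypts each block independently with the same key, so equal ciphertext blocks imply equal plaintext blocks.
C[0] = C[1] = 0x7, so P[0] = P[1].

P[0] = P[1]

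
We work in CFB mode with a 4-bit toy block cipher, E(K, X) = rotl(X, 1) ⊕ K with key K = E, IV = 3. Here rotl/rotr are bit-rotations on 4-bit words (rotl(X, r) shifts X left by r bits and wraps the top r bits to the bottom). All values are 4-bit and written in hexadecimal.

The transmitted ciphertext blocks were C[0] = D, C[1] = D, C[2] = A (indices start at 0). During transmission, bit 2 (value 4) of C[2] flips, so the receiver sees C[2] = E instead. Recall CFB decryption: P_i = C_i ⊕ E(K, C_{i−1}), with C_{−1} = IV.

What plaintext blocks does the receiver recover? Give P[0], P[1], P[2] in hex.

P[0] = 5, P[1] = 8, P[2] = B

Only C[2] changed, to E. In CFB, a change in C_i flips the same bit in P_i and garbles P_{i+1}. Decrypting the received ciphertext:
P[0]: E(K, 3) = 8; D ⊕ 8 = 5.
P[1]: E(K, D) = 5; D ⊕ 5 = 8.
P[2]: E(K, D) = 5; E ⊕ 5 = B.
Blocks that differ from the original plaintext: P[2].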